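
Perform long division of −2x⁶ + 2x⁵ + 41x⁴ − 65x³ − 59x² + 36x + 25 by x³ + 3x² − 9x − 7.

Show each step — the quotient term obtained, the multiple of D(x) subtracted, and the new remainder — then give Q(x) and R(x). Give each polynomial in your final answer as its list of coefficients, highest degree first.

Step 1: lead(−2x⁶ + 2x⁵ + 41x⁴ − 65x³ − 59x² + 36x + 25) ÷ lead(D) = −2x⁶ ÷ x³ = −2x³. Subtract (−2x³)·D = −2x⁶ − 6x⁵ + 18x⁴ + 14x³. Remainder: 8x⁵ + 23x⁴ − 79x³ − 59x² + 36x + 25.
Step 2: lead(8x⁵ + 23x⁴ − 79x³ − 59x² + 36x + 25) ÷ lead(D) = 8x⁵ ÷ x³ = 8x². Subtract (8x²)·D = 8x⁵ + 24x⁴ − 72x³ − 56x². Remainder: −x⁴ − 7x³ − 3x² + 36x + 25.
Step 3: lead(−x⁴ − 7x³ − 3x² + 36x + 25) ÷ lead(D) = −x⁴ ÷ x³ = −x. Subtract (−x)·D = −x⁴ − 3x³ + 9x² + 7x. Remainder: −4x³ − 12x² + 29x + 25.
Step 4: lead(−4x³ − 12x² + 29x + 25) ÷ lead(D) = −4x³ ÷ x³ = −4. Subtract (−4)·D = −4x³ − 12x² + 36x + 28. Remainder: −7x − 3.

Q = [-2, 8, -1, -4]; R = [-7, -3]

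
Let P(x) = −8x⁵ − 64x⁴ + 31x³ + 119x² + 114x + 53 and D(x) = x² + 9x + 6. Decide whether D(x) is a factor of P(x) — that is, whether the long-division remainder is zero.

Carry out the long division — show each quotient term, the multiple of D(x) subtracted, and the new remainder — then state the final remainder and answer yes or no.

R(x) = 5, so D(x) is not a factor of P(x). no

Step 1: lead(−8x⁵ − 64x⁴ + 31x³ + 119x² + 114x + 53) ÷ lead(D) = −8x⁵ ÷ x² = −8x³. Subtract (−8x³)·D = −8x⁵ − 72x⁴ − 48x³. Remainder: 8x⁴ + 79x³ + 119x² + 114x + 53.
Step 2: lead(8x⁴ + 79x³ + 119x² + 114x + 53) ÷ lead(D) = 8x⁴ ÷ x² = 8x². Subtract (8x²)·D = 8x⁴ + 72x³ + 48x². Remainder: 7x³ + 71x² + 114x + 53.
Step 3: lead(7x³ + 71x² + 114x + 53) ÷ lead(D) = 7x³ ÷ x² = 7x. Subtract (7x)·D = 7x³ + 63x² + 42x. Remainder: 8x² + 72x + 53.
Step 4: lead(8x² + 72x + 53) ÷ lead(D) = 8x² ÷ x² = 8. Subtract (8)·D = 8x² + 72x + 48. Remainder: 5.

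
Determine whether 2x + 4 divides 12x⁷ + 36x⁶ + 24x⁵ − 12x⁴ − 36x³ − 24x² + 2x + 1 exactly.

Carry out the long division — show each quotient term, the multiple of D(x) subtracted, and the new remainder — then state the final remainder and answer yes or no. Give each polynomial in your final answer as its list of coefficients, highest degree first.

Step 1: lead(12x⁷ + 36x⁶ + 24x⁵ − 12x⁴ − 36x³ − 24x² + 2x + 1) ÷ lead(D) = 12x⁷ ÷ 2x = 6x⁶. Subtract (6x⁶)·D = 12x⁷ + 24x⁶. Remainder: 12x⁶ + 24x⁵ − 12x⁴ − 36x³ − 24x² + 2x + 1.
Step 2: lead(12x⁶ + 24x⁵ − 12x⁴ − 36x³ − 24x² + 2x + 1) ÷ lead(D) = 12x⁶ ÷ 2x = 6x⁵. Subtract (6x⁵)·D = 12x⁶ + 24x⁵. Remainder: −12x⁴ − 36x³ − 24x² + 2x + 1.
Step 3: lead(−12x⁴ − 36x³ − 24x² + 2x + 1) ÷ lead(D) = −12x⁴ ÷ 2x = −6x³. Subtract (−6x³)·D = −12x⁴ − 24x³. Remainder: −12x³ − 24x² + 2x + 1.
Step 4: lead(−12x³ − 24x² + 2x + 1) ÷ lead(D) = −12x³ ÷ 2x = −6x². Subtract (−6x²)·D = −12x³ − 24x². Remainder: 2x + 1.
Step 5: lead(2x + 1) ÷ lead(D) = 2x ÷ 2x = 1. Subtract (1)·D = 2x + 4. Remainder: −3.

R = [-3], so D(x) is not a factor of P(x). no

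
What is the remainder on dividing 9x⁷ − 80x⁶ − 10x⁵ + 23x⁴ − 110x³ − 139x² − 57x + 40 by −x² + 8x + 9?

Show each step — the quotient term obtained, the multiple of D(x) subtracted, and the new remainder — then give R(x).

Step 1: lead(9x⁷ − 80x⁶ − 10x⁵ + 23x⁴ − 110x³ − 139x² − 57x + 40) ÷ lead(D) = 9x⁷ ÷ −x² = −9x⁵. Subtract (−9x⁵)·D = 9x⁷ − 72x⁶ − 81x⁵. Remainder: −8x⁶ + 71x⁵ + 23x⁴ − 110x³ − 139x² − 57x + 40.
Step 2: lead(−8x⁶ + 71x⁵ + 23x⁴ − 110x³ − 139x² − 57x + 40) ÷ lead(D) = −8x⁶ ÷ −x² = 8x⁴. Subtract (8x⁴)·D = −8x⁶ + 64x⁵ + 72x⁴. Remainder: 7x⁵ − 49x⁴ − 110x³ − 139x² − 57x + 40.
Step 3: lead(7x⁵ − 49x⁴ − 110x³ − 139x² − 57x + 40) ÷ lead(D) = 7x⁵ ÷ −x² = −7x³. Subtract (−7x³)·D = 7x⁵ − 56x⁴ − 63x³. Remainder: 7x⁴ − 47x³ − 139x² − 57x + 40.
Step 4: lead(7x⁴ − 47x³ − 139x² − 57x + 40) ÷ lead(D) = 7x⁴ ÷ −x² = −7x². Subtract (−7x²)·D = 7x⁴ − 56x³ − 63x². Remainder: 9x³ − 76x² − 57x + 40.
Step 5: lead(9x³ − 76x² − 57x + 40) ÷ lead(D) = 9x³ ÷ −x² = −9x. Subtract (−9x)·D = 9x³ − 72x² − 81x. Remainder: −4x² + 24x + 40.
Step 6: lead(−4x² + 24x + 40) ÷ lead(D) = −4x² ÷ −x² = 4. Subtract (4)·D = −4x² + 32x + 36. Remainder: −8x + 4.

R(x) = −8x + 4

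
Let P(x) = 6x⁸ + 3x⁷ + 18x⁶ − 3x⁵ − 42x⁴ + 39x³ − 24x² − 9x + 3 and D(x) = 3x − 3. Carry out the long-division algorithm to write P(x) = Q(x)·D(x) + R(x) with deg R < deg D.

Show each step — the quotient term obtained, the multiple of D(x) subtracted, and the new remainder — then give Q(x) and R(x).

Step 1: lead(6x⁸ + 3x⁷ + 18x⁶ − 3x⁵ − 42x⁴ + 39x³ − 24x² − 9x + 3) ÷ lead(D) = 6x⁸ ÷ 3x = 2x⁷. Subtract (2x⁷)·D = 6x⁸ − 6x⁷. Remainder: 9x⁷ + 18x⁶ − 3x⁵ − 42x⁴ + 39x³ − 24x² − 9x + 3.
Step 2: lead(9x⁷ + 18x⁶ − 3x⁵ − 42x⁴ + 39x³ − 24x² − 9x + 3) ÷ lead(D) = 9x⁷ ÷ 3x = 3x⁶. Subtract (3x⁶)·D = 9x⁷ − 9x⁶. Remainder: 27x⁶ − 3x⁵ − 42x⁴ + 39x³ − 24x² − 9x + 3.
Step 3: lead(27x⁶ − 3x⁵ − 42x⁴ + 39x³ − 24x² − 9x + 3) ÷ lead(D) = 27x⁶ ÷ 3x = 9x⁵. Subtract (9x⁵)·D = 27x⁶ − 27x⁵. Remainder: 24x⁵ − 42x⁴ + 39x³ − 24x² − 9x + 3.
Step 4: lead(24x⁵ − 42x⁴ + 39x³ − 24x² − 9x + 3) ÷ lead(D) = 24x⁵ ÷ 3x = 8x⁴. Subtract (8x⁴)·D = 24x⁵ − 24x⁴. Remainder: −18x⁴ + 39x³ − 24x² − 9x + 3.
Step 5: lead(−18x⁴ + 39x³ − 24x² − 9x + 3) ÷ lead(D) = −18x⁴ ÷ 3x = −6x³. Subtract (−6x³)·D = −18x⁴ + 18x³. Remainder: 21x³ − 24x² − 9x + 3.
Step 6: lead(21x³ − 24x² − 9x + 3) ÷ lead(D) = 21x³ ÷ 3x = 7x². Subtract (7x²)·D = 21x³ − 21x². Remainder: −3x² − 9x + 3.
Step 7: lead(−3x² − 9x + 3) ÷ lead(D) = −3x² ÷ 3x = −x. Subtract (−x)·D = −3x² + 3x. Remainder: −12x + 3.
Step 8: lead(−12x + 3) ÷ lead(D) = −12x ÷ 3x = −4. Subtract (−4)·D = −12x + 12. Remainder: −9.

Q(x) = 2x⁷ + 3x⁶ + 9x⁵ + 8x⁴ − 6x³ + 7x² − x − 4; R(x) = −9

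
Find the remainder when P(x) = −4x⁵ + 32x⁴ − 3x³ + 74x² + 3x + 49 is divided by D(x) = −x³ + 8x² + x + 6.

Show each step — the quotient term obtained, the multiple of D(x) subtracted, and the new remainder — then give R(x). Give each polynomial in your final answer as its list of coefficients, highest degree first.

Step 1: lead(−4x⁵ + 32x⁴ − 3x³ + 74x² + 3x + 49) ÷ lead(D) = −4x⁵ ÷ −x³ = 4x². Subtract (4x²)·D = −4x⁵ + 32x⁴ + 4x³ + 24x². Remainder: −7x³ + 50x² + 3x + 49.
Step 2: lead(−7x³ + 50x² + 3x + 49) ÷ lead(D) = −7x³ ÷ −x³ = 7. Subtract (7)·D = −7x³ + 56x² + 7x + 42. Remainder: −6x² − 4x + 7.

R = [-6, -4, 7]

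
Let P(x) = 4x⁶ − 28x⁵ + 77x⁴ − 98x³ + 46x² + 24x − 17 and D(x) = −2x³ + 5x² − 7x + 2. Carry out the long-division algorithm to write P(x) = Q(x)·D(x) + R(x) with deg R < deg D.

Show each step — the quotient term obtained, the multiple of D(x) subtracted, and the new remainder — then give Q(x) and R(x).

Step 1: lead(4x⁶ − 28x⁵ + 77x⁴ − 98x³ + 46x² + 24x − 17) ÷ lead(D) = 4x⁶ ÷ −2x³ = −2x³. Subtract (−2x³)·D = 4x⁶ − 10x⁵ + 14x⁴ − 4x³. Remainder: −18x⁵ + 63x⁴ − 94x³ + 46x² + 24x − 17.
Step 2: lead(−18x⁵ + 63x⁴ − 94x³ + 46x² + 24x − 17) ÷ lead(D) = −18x⁵ ÷ −2x³ = 9x². Subtract (9x²)·D = −18x⁵ + 45x⁴ − 63x³ + 18x². Remainder: 18x⁴ − 31x³ + 28x² + 24x − 17.
Step 3: lead(18x⁴ − 31x³ + 28x² + 24x − 17) ÷ lead(D) = 18x⁴ ÷ −2x³ = −9x. Subtract (−9x)·D = 18x⁴ − 45x³ + 63x² − 18x. Remainder: 14x³ − 35x² + 42x − 17.
Step 4: lead(14x³ − 35x² + 42x − 17) ÷ lead(D) = 14x³ ÷ −2x³ = −7. Subtract (−7)·D = 14x³ − 35x² + 49x − 14. Remainder: −7x − 3.

Q(x) = −2x³ + 9x² − 9x − 7; R(x) = −7x − 3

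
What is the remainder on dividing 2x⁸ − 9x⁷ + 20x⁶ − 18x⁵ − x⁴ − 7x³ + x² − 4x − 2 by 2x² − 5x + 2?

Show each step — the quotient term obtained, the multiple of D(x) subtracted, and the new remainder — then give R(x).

R(x) = −6x − 2

Step 1: lead(2x⁸ − 9x⁷ + 20x⁶ − 18x⁵ − x⁴ − 7x³ + x² − 4x − 2) ÷ lead(D) = 2x⁸ ÷ 2x² = x⁶. Subtract (x⁶)·D = 2x⁸ − 5x⁷ + 2x⁶. Remainder: −4x⁷ + 18x⁶ − 18x⁵ − x⁴ − 7x³ + x² − 4x − 2.
Step 2: lead(−4x⁷ + 18x⁶ − 18x⁵ − x⁴ − 7x³ + x² − 4x − 2) ÷ lead(D) = −4x⁷ ÷ 2x² = −2x⁵. Subtract (−2x⁵)·D = −4x⁷ + 10x⁶ − 4x⁵. Remainder: 8x⁶ − 14x⁵ − x⁴ − 7x³ + x² − 4x − 2.
Step 3: lead(8x⁶ − 14x⁵ − x⁴ − 7x³ + x² − 4x − 2) ÷ lead(D) = 8x⁶ ÷ 2x² = 4x⁴. Subtract (4x⁴)·D = 8x⁶ − 20x⁵ + 8x⁴. Remainder: 6x⁵ − 9x⁴ − 7x³ + x² − 4x − 2.
Step 4: lead(6x⁵ − 9x⁴ − 7x³ + x² − 4x − 2) ÷ lead(D) = 6x⁵ ÷ 2x² = 3x³. Subtract (3x³)·D = 6x⁵ − 15x⁴ + 6x³. Remainder: 6x⁴ − 13x³ + x² − 4x − 2.
Step 5: lead(6x⁴ − 13x³ + x² − 4x − 2) ÷ lead(D) = 6x⁴ ÷ 2x² = 3x². Subtract (3x²)·D = 6x⁴ − 15x³ + 6x². Remainder: 2x³ − 5x² − 4x − 2.
Step 6: lead(2x³ − 5x² − 4x − 2) ÷ lead(D) = 2x³ ÷ 2x² = x. Subtract (x)·D = 2x³ − 5x² + 2x. Remainder: −6x − 2.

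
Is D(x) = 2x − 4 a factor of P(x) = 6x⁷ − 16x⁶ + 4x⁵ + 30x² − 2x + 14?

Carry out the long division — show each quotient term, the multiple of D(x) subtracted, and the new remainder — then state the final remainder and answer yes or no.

R(x) = 2, so D(x) is not a factor of P(x). no

Step 1: lead(6x⁷ − 16x⁶ + 4x⁵ + 30x² − 2x + 14) ÷ lead(D) = 6x⁷ ÷ 2x = 3x⁶. Subtract (3x⁶)·D = 6x⁷ − 12x⁶. Remainder: −4x⁶ + 4x⁵ + 30x² − 2x + 14.
Step 2: lead(−4x⁶ + 4x⁵ + 30x² − 2x + 14) ÷ lead(D) = −4x⁶ ÷ 2x = −2x⁵. Subtract (−2x⁵)·D = −4x⁶ + 8x⁵. Remainder: −4x⁵ + 30x² − 2x + 14.
Step 3: lead(−4x⁵ + 30x² − 2x + 14) ÷ lead(D) = −4x⁵ ÷ 2x = −2x⁴. Subtract (−2x⁴)·D = −4x⁵ + 8x⁴. Remainder: −8x⁴ + 30x² − 2x + 14.
Step 4: lead(−8x⁴ + 30x² − 2x + 14) ÷ lead(D) = −8x⁴ ÷ 2x = −4x³. Subtract (−4x³)·D = −8x⁴ + 16x³. Remainder: −16x³ + 30x² − 2x + 14.
Step 5: lead(−16x³ + 30x² − 2x + 14) ÷ lead(D) = −16x³ ÷ 2x = −8x². Subtract (−8x²)·D = −16x³ + 32x². Remainder: −2x² − 2x + 14.
Step 6: lead(−2x² − 2x + 14) ÷ lead(D) = −2x² ÷ 2x = −x. Subtract (−x)·D = −2x² + 4x. Remainder: −6x + 14.
Step 7: lead(−6x + 14) ÷ lead(D) = −6x ÷ 2x = −3. Subtract (−3)·D = −6x + 12. Remainder: 2.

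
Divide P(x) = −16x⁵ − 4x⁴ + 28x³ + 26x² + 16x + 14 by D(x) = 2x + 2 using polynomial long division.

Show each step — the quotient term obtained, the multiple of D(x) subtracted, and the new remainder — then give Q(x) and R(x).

Step 1: lead(−16x⁵ − 4x⁴ + 28x³ + 26x² + 16x + 14) ÷ lead(D) = −16x⁵ ÷ 2x = −8x⁴. Subtract (−8x⁴)·D = −16x⁵ − 16x⁴. Remainder: 12x⁴ + 28x³ + 26x² + 16x + 14.
Step 2: lead(12x⁴ + 28x³ + 26x² + 16x + 14) ÷ lead(D) = 12x⁴ ÷ 2x = 6x³. Subtract (6x³)·D = 12x⁴ + 12x³. Remainder: 16x³ + 26x² + 16x + 14.
Step 3: lead(16x³ + 26x² + 16x + 14) ÷ lead(D) = 16x³ ÷ 2x = 8x². Subtract (8x²)·D = 16x³ + 16x². Remainder: 10x² + 16x + 14.
Step 4: lead(10x² + 16x + 14) ÷ lead(D) = 10x² ÷ 2x = 5x. Subtract (5x)·D = 10x² + 10x. Remainder: 6x + 14.
Step 5: lead(6x + 14) ÷ lead(D) = 6x ÷ 2x = 3. Subtract (3)·D = 6x + 6. Remainder: 8.

Q(x) = −8x⁴ + 6x³ + 8x² + 5x + 3; R(x) = 8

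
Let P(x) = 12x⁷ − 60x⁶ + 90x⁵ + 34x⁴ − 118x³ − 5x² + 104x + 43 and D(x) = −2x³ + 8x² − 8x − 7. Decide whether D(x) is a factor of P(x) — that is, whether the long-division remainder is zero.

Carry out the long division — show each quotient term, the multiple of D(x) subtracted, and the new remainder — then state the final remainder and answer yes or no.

R(x) = 1, so D(x) is not a factor of P(x). no

Step 1: lead(12x⁷ − 60x⁶ + 90x⁵ + 34x⁴ − 118x³ − 5x² + 104x + 43) ÷ lead(D) = 12x⁷ ÷ −2x³ = −6x⁴. Subtract (−6x⁴)·D = 12x⁷ − 48x⁶ + 48x⁵ + 42x⁴. Remainder: −12x⁶ + 42x⁵ − 8x⁴ − 118x³ − 5x² + 104x + 43.
Step 2: lead(−12x⁶ + 42x⁵ − 8x⁴ − 118x³ − 5x² + 104x + 43) ÷ lead(D) = −12x⁶ ÷ −2x³ = 6x³. Subtract (6x³)·D = −12x⁶ + 48x⁵ − 48x⁴ − 42x³. Remainder: −6x⁵ + 40x⁴ − 76x³ − 5x² + 104x + 43.
Step 3: lead(−6x⁵ + 40x⁴ − 76x³ − 5x² + 104x + 43) ÷ lead(D) = −6x⁵ ÷ −2x³ = 3x². Subtract (3x²)·D = −6x⁵ + 24x⁴ − 24x³ − 21x². Remainder: 16x⁴ − 52x³ + 16x² + 104x + 43.
Step 4: lead(16x⁴ − 52x³ + 16x² + 104x + 43) ÷ lead(D) = 16x⁴ ÷ −2x³ = −8x. Subtract (−8x)·D = 16x⁴ − 64x³ + 64x² + 56x. Remainder: 12x³ − 48x² + 48x + 43.
Step 5: lead(12x³ − 48x² + 48x + 43) ÷ lead(D) = 12x³ ÷ −2x³ = −6. Subtract (−6)·D = 12x³ − 48x² + 48x + 42. Remainder: 1.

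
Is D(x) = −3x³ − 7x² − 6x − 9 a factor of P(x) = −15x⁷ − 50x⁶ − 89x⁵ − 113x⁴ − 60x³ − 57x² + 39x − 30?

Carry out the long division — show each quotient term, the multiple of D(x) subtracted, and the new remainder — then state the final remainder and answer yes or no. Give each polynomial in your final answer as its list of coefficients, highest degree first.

R = [3, -3], so D(x) is not a factor of P(x). no

Step 1: lead(−15x⁷ − 50x⁶ − 89x⁵ − 113x⁴ − 60x³ − 57x² + 39x − 30) ÷ lead(D) = −15x⁷ ÷ −3x³ = 5x⁴. Subtract (5x⁴)·D = −15x⁷ − 35x⁶ − 30x⁵ − 45x⁴. Remainder: −15x⁶ − 59x⁵ − 68x⁴ − 60x³ − 57x² + 39x − 30.
Step 2: lead(−15x⁶ − 59x⁵ − 68x⁴ − 60x³ − 57x² + 39x − 30) ÷ lead(D) = −15x⁶ ÷ −3x³ = 5x³. Subtract (5x³)·D = −15x⁶ − 35x⁵ − 30x⁴ − 45x³. Remainder: −24x⁵ − 38x⁴ − 15x³ − 57x² + 39x − 30.
Step 3: lead(−24x⁵ − 38x⁴ − 15x³ − 57x² + 39x − 30) ÷ lead(D) = −24x⁵ ÷ −3x³ = 8x². Subtract (8x²)·D = −24x⁵ − 56x⁴ − 48x³ − 72x². Remainder: 18x⁴ + 33x³ + 15x² + 39x − 30.
Step 4: lead(18x⁴ + 33x³ + 15x² + 39x − 30) ÷ lead(D) = 18x⁴ ÷ −3x³ = −6x. Subtract (−6x)·D = 18x⁴ + 42x³ + 36x² + 54x. Remainder: −9x³ − 21x² − 15x − 30.
Step 5: lead(−9x³ − 21x² − 15x − 30) ÷ lead(D) = −9x³ ÷ −3x³ = 3. Subtract (3)·D = −9x³ − 21x² − 18x − 27. Remainder: 3x − 3.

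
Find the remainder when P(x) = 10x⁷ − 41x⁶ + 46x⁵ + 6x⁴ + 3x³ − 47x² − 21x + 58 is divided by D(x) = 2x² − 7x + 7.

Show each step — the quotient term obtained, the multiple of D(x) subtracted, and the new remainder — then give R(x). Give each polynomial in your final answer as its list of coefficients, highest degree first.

Step 1: lead(10x⁷ − 41x⁶ + 46x⁵ + 6x⁴ + 3x³ − 47x² − 21x + 58) ÷ lead(D) = 10x⁷ ÷ 2x² = 5x⁵. Subtract (5x⁵)·D = 10x⁷ − 35x⁶ + 35x⁵. Remainder: −6x⁶ + 11x⁵ + 6x⁴ + 3x³ − 47x² − 21x + 58.
Step 2: lead(−6x⁶ + 11x⁵ + 6x⁴ + 3x³ − 47x² − 21x + 58) ÷ lead(D) = −6x⁶ ÷ 2x² = −3x⁴. Subtract (−3x⁴)·D = −6x⁶ + 21x⁵ − 21x⁴. Remainder: −10x⁵ + 27x⁴ + 3x³ − 47x² − 21x + 58.
Step 3: lead(−10x⁵ + 27x⁴ + 3x³ − 47x² − 21x + 58) ÷ lead(D) = −10x⁵ ÷ 2x² = −5x³. Subtract (−5x³)·D = −10x⁵ + 35x⁴ − 35x³. Remainder: −8x⁴ + 38x³ − 47x² − 21x + 58.
Step 4: lead(−8x⁴ + 38x³ − 47x² − 21x + 58) ÷ lead(D) = −8x⁴ ÷ 2x² = −4x². Subtract (−4x²)·D = −8x⁴ + 28x³ − 28x². Remainder: 10x³ − 19x² − 21x + 58.
Step 5: lead(10x³ − 19x² − 21x + 58) ÷ lead(D) = 10x³ ÷ 2x² = 5x. Subtract (5x)·D = 10x³ − 35x² + 35x. Remainder: 16x² − 56x + 58.
Step 6: lead(16x² − 56x + 58) ÷ lead(D) = 16x² ÷ 2x² = 8. Subtract (8)·D = 16x² − 56x + 56. Remainder: 2.

R = [2]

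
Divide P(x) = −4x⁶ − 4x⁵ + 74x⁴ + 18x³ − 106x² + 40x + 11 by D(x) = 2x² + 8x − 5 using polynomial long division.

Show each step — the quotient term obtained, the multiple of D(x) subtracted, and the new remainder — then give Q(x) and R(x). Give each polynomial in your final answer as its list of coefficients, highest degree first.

Q = [-2, 6, 8, -8, -1]; R = [8, 6]

Step 1: lead(−4x⁶ − 4x⁵ + 74x⁴ + 18x³ − 106x² + 40x + 11) ÷ lead(D) = −4x⁶ ÷ 2x² = −2x⁴. Subtract (−2x⁴)·D = −4x⁶ − 16x⁵ + 10x⁴. Remainder: 12x⁵ + 64x⁴ + 18x³ − 106x² + 40x + 11.
Step 2: lead(12x⁵ + 64x⁴ + 18x³ − 106x² + 40x + 11) ÷ lead(D) = 12x⁵ ÷ 2x² = 6x³. Subtract (6x³)·D = 12x⁵ + 48x⁴ − 30x³. Remainder: 16x⁴ + 48x³ − 106x² + 40x + 11.
Step 3: lead(16x⁴ + 48x³ − 106x² + 40x + 11) ÷ lead(D) = 16x⁴ ÷ 2x² = 8x². Subtract (8x²)·D = 16x⁴ + 64x³ − 40x². Remainder: −16x³ − 66x² + 40x + 11.
Step 4: lead(−16x³ − 66x² + 40x + 11) ÷ lead(D) = −16x³ ÷ 2x² = −8x. Subtract (−8x)·D = −16x³ − 64x² + 40x. Remainder: −2x² + 11.
Step 5: lead(−2x² + 11) ÷ lead(D) = −2x² ÷ 2x² = −1. Subtract (−1)·D = −2x² − 8x + 5. Remainder: 8x + 6.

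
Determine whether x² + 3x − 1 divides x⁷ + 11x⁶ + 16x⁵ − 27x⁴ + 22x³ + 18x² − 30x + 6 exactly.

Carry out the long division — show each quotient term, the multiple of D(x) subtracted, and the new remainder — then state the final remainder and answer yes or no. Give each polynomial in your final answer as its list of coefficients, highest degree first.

Step 1: lead(x⁷ + 11x⁶ + 16x⁵ − 27x⁴ + 22x³ + 18x² − 30x + 6) ÷ lead(D) = x⁷ ÷ x² = x⁵. Subtract (x⁵)·D = x⁷ + 3x⁶ − x⁵. Remainder: 8x⁶ + 17x⁵ − 27x⁴ + 22x³ + 18x² − 30x + 6.
Step 2: lead(8x⁶ + 17x⁵ − 27x⁴ + 22x³ + 18x² − 30x + 6) ÷ lead(D) = 8x⁶ ÷ x² = 8x⁴. Subtract (8x⁴)·D = 8x⁶ + 24x⁵ − 8x⁴. Remainder: −7x⁵ − 19x⁴ + 22x³ + 18x² − 30x + 6.
Step 3: lead(−7x⁵ − 19x⁴ + 22x³ + 18x² − 30x + 6) ÷ lead(D) = −7x⁵ ÷ x² = −7x³. Subtract (−7x³)·D = −7x⁵ − 21x⁴ + 7x³. Remainder: 2x⁴ + 15x³ + 18x² − 30x + 6.
Step 4: lead(2x⁴ + 15x³ + 18x² − 30x + 6) ÷ lead(D) = 2x⁴ ÷ x² = 2x². Subtract (2x²)·D = 2x⁴ + 6x³ − 2x². Remainder: 9x³ + 20x² − 30x + 6.
Step 5: lead(9x³ + 20x² − 30x + 6) ÷ lead(D) = 9x³ ÷ x² = 9x. Subtract (9x)·D = 9x³ + 27x² − 9x. Remainder: −7x² − 21x + 6.
Step 6: lead(−7x² − 21x + 6) ÷ lead(D) = −7x² ÷ x² = −7. Subtract (−7)·D = −7x² − 21x + 7. Remainder: −1.

R = [-1], so D(x) is not a factor of P(x). no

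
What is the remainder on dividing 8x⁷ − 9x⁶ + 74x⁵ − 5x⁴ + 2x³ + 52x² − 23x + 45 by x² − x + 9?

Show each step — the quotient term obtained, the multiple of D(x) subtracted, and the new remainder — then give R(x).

R(x) = 0

Step 1: lead(8x⁷ − 9x⁶ + 74x⁵ − 5x⁴ + 2x³ + 52x² − 23x + 45) ÷ lead(D) = 8x⁷ ÷ x² = 8x⁵. Subtract (8x⁵)·D = 8x⁷ − 8x⁶ + 72x⁵. Remainder: −x⁶ + 2x⁵ − 5x⁴ + 2x³ + 52x² − 23x + 45.
Step 2: lead(−x⁶ + 2x⁵ − 5x⁴ + 2x³ + 52x² − 23x + 45) ÷ lead(D) = −x⁶ ÷ x² = −x⁴. Subtract (−x⁴)·D = −x⁶ + x⁵ − 9x⁴. Remainder: x⁵ + 4x⁴ + 2x³ + 52x² − 23x + 45.
Step 3: lead(x⁵ + 4x⁴ + 2x³ + 52x² − 23x + 45) ÷ lead(D) = x⁵ ÷ x² = x³. Subtract (x³)·D = x⁵ − x⁴ + 9x³. Remainder: 5x⁴ − 7x³ + 52x² − 23x + 45.
Step 4: lead(5x⁴ − 7x³ + 52x² − 23x + 45) ÷ lead(D) = 5x⁴ ÷ x² = 5x². Subtract (5x²)·D = 5x⁴ − 5x³ + 45x². Remainder: −2x³ + 7x² − 23x + 45.
Step 5: lead(−2x³ + 7x² − 23x + 45) ÷ lead(D) = −2x³ ÷ x² = −2x. Subtract (−2x)·D = −2x³ + 2x² − 18x. Remainder: 5x² − 5x + 45.
Step 6: lead(5x² − 5x + 45) ÷ lead(D) = 5x² ÷ x² = 5. Subtract (5)·D = 5x² − 5x + 45. Remainder: 0.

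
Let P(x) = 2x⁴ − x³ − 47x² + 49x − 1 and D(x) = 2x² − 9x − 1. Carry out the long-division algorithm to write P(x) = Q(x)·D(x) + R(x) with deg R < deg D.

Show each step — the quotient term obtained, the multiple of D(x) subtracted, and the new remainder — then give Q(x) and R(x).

Step 1: lead(2x⁴ − x³ − 47x² + 49x − 1) ÷ lead(D) = 2x⁴ ÷ 2x² = x². Subtract (x²)·D = 2x⁴ − 9x³ − x². Remainder: 8x³ − 46x² + 49x − 1.
Step 2: lead(8x³ − 46x² + 49x − 1) ÷ lead(D) = 8x³ ÷ 2x² = 4x. Subtract (4x)·D = 8x³ − 36x² − 4x. Remainder: −10x² + 53x − 1.
Step 3: lead(−10x² + 53x − 1) ÷ lead(D) = −10x² ÷ 2x² = −5. Subtract (−5)·D = −10x² + 45x + 5. Remainder: 8x − 6.

Q(x) = x² + 4x − 5; R(x) = 8x − 6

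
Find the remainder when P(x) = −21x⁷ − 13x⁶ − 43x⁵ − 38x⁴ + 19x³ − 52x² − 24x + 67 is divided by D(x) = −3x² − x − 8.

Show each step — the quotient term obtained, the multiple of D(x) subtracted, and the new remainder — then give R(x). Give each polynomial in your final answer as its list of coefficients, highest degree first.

R = [3]

Step 1: lead(−21x⁷ − 13x⁶ − 43x⁵ − 38x⁴ + 19x³ − 52x² − 24x + 67) ÷ lead(D) = −21x⁷ ÷ −3x² = 7x⁵. Subtract (7x⁵)·D = −21x⁷ − 7x⁶ − 56x⁵. Remainder: −6x⁶ + 13x⁵ − 38x⁴ + 19x³ − 52x² − 24x + 67.
Step 2: lead(−6x⁶ + 13x⁵ − 38x⁴ + 19x³ − 52x² − 24x + 67) ÷ lead(D) = −6x⁶ ÷ −3x² = 2x⁴. Subtract (2x⁴)·D = −6x⁶ − 2x⁵ − 16x⁴. Remainder: 15x⁵ − 22x⁴ + 19x³ − 52x² − 24x + 67.
Step 3: lead(15x⁵ − 22x⁴ + 19x³ − 52x² − 24x + 67) ÷ lead(D) = 15x⁵ ÷ −3x² = −5x³. Subtract (−5x³)·D = 15x⁵ + 5x⁴ + 40x³. Remainder: −27x⁴ − 21x³ − 52x² − 24x + 67.
Step 4: lead(−27x⁴ − 21x³ − 52x² − 24x + 67) ÷ lead(D) = −27x⁴ ÷ −3x² = 9x². Subtract (9x²)·D = −27x⁴ − 9x³ − 72x². Remainder: −12x³ + 20x² − 24x + 67.
Step 5: lead(−12x³ + 20x² − 24x + 67) ÷ lead(D) = −12x³ ÷ −3x² = 4x. Subtract (4x)·D = −12x³ − 4x² − 32x. Remainder: 24x² + 8x + 67.
Step 6: lead(24x² + 8x + 67) ÷ lead(D) = 24x² ÷ −3x² = −8. Subtract (−8)·D = 24x² + 8x + 64. Remainder: 3.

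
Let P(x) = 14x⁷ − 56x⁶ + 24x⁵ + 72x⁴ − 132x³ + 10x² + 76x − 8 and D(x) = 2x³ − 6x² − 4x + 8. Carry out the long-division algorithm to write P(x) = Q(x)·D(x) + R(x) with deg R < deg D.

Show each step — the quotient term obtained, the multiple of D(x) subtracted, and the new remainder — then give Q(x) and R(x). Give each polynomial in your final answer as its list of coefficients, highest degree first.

Step 1: lead(14x⁷ − 56x⁶ + 24x⁵ + 72x⁴ − 132x³ + 10x² + 76x − 8) ÷ lead(D) = 14x⁷ ÷ 2x³ = 7x⁴. Subtract (7x⁴)·D = 14x⁷ − 42x⁶ − 28x⁵ + 56x⁴. Remainder: −14x⁶ + 52x⁵ + 16x⁴ − 132x³ + 10x² + 76x − 8.
Step 2: lead(−14x⁶ + 52x⁵ + 16x⁴ − 132x³ + 10x² + 76x − 8) ÷ lead(D) = −14x⁶ ÷ 2x³ = −7x³. Subtract (−7x³)·D = −14x⁶ + 42x⁵ + 28x⁴ − 56x³. Remainder: 10x⁵ − 12x⁴ − 76x³ + 10x² + 76x − 8.
Step 3: lead(10x⁵ − 12x⁴ − 76x³ + 10x² + 76x − 8) ÷ lead(D) = 10x⁵ ÷ 2x³ = 5x². Subtract (5x²)·D = 10x⁵ − 30x⁴ − 20x³ + 40x². Remainder: 18x⁴ − 56x³ − 30x² + 76x − 8.
Step 4: lead(18x⁴ − 56x³ − 30x² + 76x − 8) ÷ lead(D) = 18x⁴ ÷ 2x³ = 9x. Subtract (9x)·D = 18x⁴ − 54x³ − 36x² + 72x. Remainder: −2x³ + 6x² + 4x − 8.
Step 5: lead(−2x³ + 6x² + 4x − 8) ÷ lead(D) = −2x³ ÷ 2x³ = −1. Subtract (−1)·D = −2x³ + 6x² + 4x − 8. Remainder: 0.

Q = [7, -7, 5, 9, -1]; R = [0]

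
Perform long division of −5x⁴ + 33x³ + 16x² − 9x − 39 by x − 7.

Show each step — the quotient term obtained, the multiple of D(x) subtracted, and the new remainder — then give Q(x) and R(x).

Q(x) = −5x³ − 2x² + 2x + 5; R(x) = −4

Step 1: lead(−5x⁴ + 33x³ + 16x² − 9x − 39) ÷ lead(D) = −5x⁴ ÷ x = −5x³. Subtract (−5x³)·D = −5x⁴ + 35x³. Remainder: −2x³ + 16x² − 9x − 39.
Step 2: lead(−2x³ + 16x² − 9x − 39) ÷ lead(D) = −2x³ ÷ x = −2x². Subtract (−2x²)·D = −2x³ + 14x². Remainder: 2x² − 9x − 39.
Step 3: lead(2x² − 9x − 39) ÷ lead(D) = 2x² ÷ x = 2x. Subtract (2x)·D = 2x² − 14x. Remainder: 5x − 39.
Step 4: lead(5x − 39) ÷ lead(D) = 5x ÷ x = 5. Subtract (5)·D = 5x − 35. Remainder: −4.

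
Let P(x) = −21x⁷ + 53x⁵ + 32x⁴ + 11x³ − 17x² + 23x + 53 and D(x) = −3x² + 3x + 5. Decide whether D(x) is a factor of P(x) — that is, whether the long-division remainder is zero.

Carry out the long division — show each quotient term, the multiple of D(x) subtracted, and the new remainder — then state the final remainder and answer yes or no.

R(x) = −4x + 8, so D(x) is not a factor of P(x). no

Step 1: lead(−21x⁷ + 53x⁵ + 32x⁴ + 11x³ − 17x² + 23x + 53) ÷ lead(D) = −21x⁷ ÷ −3x² = 7x⁵. Subtract (7x⁵)·D = −21x⁷ + 21x⁶ + 35x⁵. Remainder: −21x⁶ + 18x⁵ + 32x⁴ + 11x³ − 17x² + 23x + 53.
Step 2: lead(−21x⁶ + 18x⁵ + 32x⁴ + 11x³ − 17x² + 23x + 53) ÷ lead(D) = −21x⁶ ÷ −3x² = 7x⁴. Subtract (7x⁴)·D = −21x⁶ + 21x⁵ + 35x⁴. Remainder: −3x⁵ − 3x⁴ + 11x³ − 17x² + 23x + 53.
Step 3: lead(−3x⁵ − 3x⁴ + 11x³ − 17x² + 23x + 53) ÷ lead(D) = −3x⁵ ÷ −3x² = x³. Subtract (x³)·D = −3x⁵ + 3x⁴ + 5x³. Remainder: −6x⁴ + 6x³ − 17x² + 23x + 53.
Step 4: lead(−6x⁴ + 6x³ − 17x² + 23x + 53) ÷ lead(D) = −6x⁴ ÷ −3x² = 2x². Subtract (2x²)·D = −6x⁴ + 6x³ + 10x². Remainder: −27x² + 23x + 53.
Step 5: lead(−27x² + 23x + 53) ÷ lead(D) = −27x² ÷ −3x² = 9. Subtract (9)·D = −27x² + 27x + 45. Remainder: −4x + 8.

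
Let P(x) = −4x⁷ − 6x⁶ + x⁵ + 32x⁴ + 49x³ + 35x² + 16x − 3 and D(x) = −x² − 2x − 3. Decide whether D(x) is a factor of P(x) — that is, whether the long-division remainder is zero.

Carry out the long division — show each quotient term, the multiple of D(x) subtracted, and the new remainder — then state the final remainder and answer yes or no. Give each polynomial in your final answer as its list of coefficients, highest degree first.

R = [0], so D(x) is a factor of P(x). yes

Step 1: lead(−4x⁷ − 6x⁶ + x⁵ + 32x⁴ + 49x³ + 35x² + 16x − 3) ÷ lead(D) = −4x⁷ ÷ −x² = 4x⁵. Subtract (4x⁵)·D = −4x⁷ − 8x⁶ − 12x⁵. Remainder: 2x⁶ + 13x⁵ + 32x⁴ + 49x³ + 35x² + 16x − 3.
Step 2: lead(2x⁶ + 13x⁵ + 32x⁴ + 49x³ + 35x² + 16x − 3) ÷ lead(D) = 2x⁶ ÷ −x² = −2x⁴. Subtract (−2x⁴)·D = 2x⁶ + 4x⁵ + 6x⁴. Remainder: 9x⁵ + 26x⁴ + 49x³ + 35x² + 16x − 3.
Step 3: lead(9x⁵ + 26x⁴ + 49x³ + 35x² + 16x − 3) ÷ lead(D) = 9x⁵ ÷ −x² = −9x³. Subtract (−9x³)·D = 9x⁵ + 18x⁴ + 27x³. Remainder: 8x⁴ + 22x³ + 35x² + 16x − 3.
Step 4: lead(8x⁴ + 22x³ + 35x² + 16x − 3) ÷ lead(D) = 8x⁴ ÷ −x² = −8x². Subtract (−8x²)·D = 8x⁴ + 16x³ + 24x². Remainder: 6x³ + 11x² + 16x − 3.
Step 5: lead(6x³ + 11x² + 16x − 3) ÷ lead(D) = 6x³ ÷ −x² = −6x. Subtract (−6x)·D = 6x³ + 12x² + 18x. Remainder: −x² − 2x − 3.
Step 6: lead(−x² − 2x − 3) ÷ lead(D) = −x² ÷ −x² = 1. Subtract (1)·D = −x² − 2x − 3. Remainder: 0.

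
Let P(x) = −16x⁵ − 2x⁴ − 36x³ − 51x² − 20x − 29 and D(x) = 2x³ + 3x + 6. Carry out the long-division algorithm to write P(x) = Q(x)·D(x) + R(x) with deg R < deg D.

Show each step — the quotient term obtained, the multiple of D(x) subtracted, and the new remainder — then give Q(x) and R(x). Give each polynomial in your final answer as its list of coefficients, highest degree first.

Q = [-8, -1, -6]; R = [4, 7]

Step 1: lead(−16x⁵ − 2x⁴ − 36x³ − 51x² − 20x − 29) ÷ lead(D) = −16x⁵ ÷ 2x³ = −8x². Subtract (−8x²)·D = −16x⁵ − 24x³ − 48x². Remainder: −2x⁴ − 12x³ − 3x² − 20x − 29.
Step 2: lead(−2x⁴ − 12x³ − 3x² − 20x − 29) ÷ lead(D) = −2x⁴ ÷ 2x³ = −x. Subtract (−x)·D = −2x⁴ − 3x² − 6x. Remainder: −12x³ − 14x − 29.
Step 3: lead(−12x³ − 14x − 29) ÷ lead(D) = −12x³ ÷ 2x³ = −6. Subtract (−6)·D = −12x³ − 18x − 36. Remainder: 4x + 7.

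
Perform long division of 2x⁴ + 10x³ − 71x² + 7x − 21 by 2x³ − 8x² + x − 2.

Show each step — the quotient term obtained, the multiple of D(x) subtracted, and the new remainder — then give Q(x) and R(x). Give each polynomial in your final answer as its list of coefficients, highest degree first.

Q = [1, 9]; R = [-3]

Step 1: lead(2x⁴ + 10x³ − 71x² + 7x − 21) ÷ lead(D) = 2x⁴ ÷ 2x³ = x. Subtract (x)·D = 2x⁴ − 8x³ + x² − 2x. Remainder: 18x³ − 72x² + 9x − 21.
Step 2: lead(18x³ − 72x² + 9x − 21) ÷ lead(D) = 18x³ ÷ 2x³ = 9. Subtract (9)·D = 18x³ − 72x² + 9x − 18. Remainder: −3.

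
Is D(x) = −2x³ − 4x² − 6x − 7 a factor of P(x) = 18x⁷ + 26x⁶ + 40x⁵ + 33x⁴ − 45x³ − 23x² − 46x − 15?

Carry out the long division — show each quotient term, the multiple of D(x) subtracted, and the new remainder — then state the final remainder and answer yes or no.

Step 1: lead(18x⁷ + 26x⁶ + 40x⁵ + 33x⁴ − 45x³ − 23x² − 46x − 15) ÷ lead(D) = 18x⁷ ÷ −2x³ = −9x⁴. Subtract (−9x⁴)·D = 18x⁷ + 36x⁶ + 54x⁵ + 63x⁴. Remainder: −10x⁶ − 14x⁵ − 30x⁴ − 45x³ − 23x² − 46x − 15.
Step 2: lead(−10x⁶ − 14x⁵ − 30x⁴ − 45x³ − 23x² − 46x − 15) ÷ lead(D) = −10x⁶ ÷ −2x³ = 5x³. Subtract (5x³)·D = −10x⁶ − 20x⁵ − 30x⁴ − 35x³. Remainder: 6x⁵ − 10x³ − 23x² − 46x − 15.
Step 3: lead(6x⁵ − 10x³ − 23x² − 46x − 15) ÷ lead(D) = 6x⁵ ÷ −2x³ = −3x². Subtract (−3x²)·D = 6x⁵ + 12x⁴ + 18x³ + 21x². Remainder: −12x⁴ − 28x³ − 44x² − 46x − 15.
Step 4: lead(−12x⁴ − 28x³ − 44x² − 46x − 15) ÷ lead(D) = −12x⁴ ÷ −2x³ = 6x. Subtract (6x)·D = −12x⁴ − 24x³ − 36x² − 42x. Remainder: −4x³ − 8x² − 4x − 15.
Step 5: lead(−4x³ − 8x² − 4x − 15) ÷ lead(D) = −4x³ ÷ −2x³ = 2. Subtract (2)·D = −4x³ − 8x² − 12x − 14. Remainder: 8x − 1.

R(x) = 8x − 1, so D(x) is not a factor of P(x). no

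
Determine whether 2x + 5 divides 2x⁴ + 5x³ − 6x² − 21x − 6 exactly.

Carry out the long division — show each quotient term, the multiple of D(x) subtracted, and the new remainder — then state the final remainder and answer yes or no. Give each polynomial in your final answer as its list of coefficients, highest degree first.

R = [9], so D(x) is not a factor of P(x). no

Step 1: lead(2x⁴ + 5x³ − 6x² − 21x − 6) ÷ lead(D) = 2x⁴ ÷ 2x = x³. Subtract (x³)·D = 2x⁴ + 5x³. Remainder: −6x² − 21x − 6.
Step 2: lead(−6x² − 21x − 6) ÷ lead(D) = −6x² ÷ 2x = −3x. Subtract (−3x)·D = −6x² − 15x. Remainder: −6x − 6.
Step 3: lead(−6x − 6) ÷ lead(D) = −6x ÷ 2x = −3. Subtract (−3)·D = −6x − 15. Remainder: 9.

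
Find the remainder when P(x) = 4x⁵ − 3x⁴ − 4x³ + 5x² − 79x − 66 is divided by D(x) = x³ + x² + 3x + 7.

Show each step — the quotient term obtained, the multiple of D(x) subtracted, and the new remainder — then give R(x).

Step 1: lead(4x⁵ − 3x⁴ − 4x³ + 5x² − 79x − 66) ÷ lead(D) = 4x⁵ ÷ x³ = 4x². Subtract (4x²)·D = 4x⁵ + 4x⁴ + 12x³ + 28x². Remainder: −7x⁴ − 16x³ − 23x² − 79x − 66.
Step 2: lead(−7x⁴ − 16x³ − 23x² − 79x − 66) ÷ lead(D) = −7x⁴ ÷ x³ = −7x. Subtract (−7x)·D = −7x⁴ − 7x³ − 21x² − 49x. Remainder: −9x³ − 2x² − 30x − 66.
Step 3: lead(−9x³ − 2x² − 30x − 66) ÷ lead(D) = −9x³ ÷ x³ = −9. Subtract (−9)·D = −9x³ − 9x² − 27x − 63. Remainder: 7x² − 3x − 3.

R(x) = 7x² − 3x − 3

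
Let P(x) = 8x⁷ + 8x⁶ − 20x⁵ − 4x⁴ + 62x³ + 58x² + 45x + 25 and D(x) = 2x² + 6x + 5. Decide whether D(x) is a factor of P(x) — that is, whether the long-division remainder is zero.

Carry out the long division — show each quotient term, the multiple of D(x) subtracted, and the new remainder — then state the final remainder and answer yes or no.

R(x) = 0, so D(x) is a factor of P(x). yes

Step 1: lead(8x⁷ + 8x⁶ − 20x⁵ − 4x⁴ + 62x³ + 58x² + 45x + 25) ÷ lead(D) = 8x⁷ ÷ 2x² = 4x⁵. Subtract (4x⁵)·D = 8x⁷ + 24x⁶ + 20x⁵. Remainder: −16x⁶ − 40x⁵ − 4x⁴ + 62x³ + 58x² + 45x + 25.
Step 2: lead(−16x⁶ − 40x⁵ − 4x⁴ + 62x³ + 58x² + 45x + 25) ÷ lead(D) = −16x⁶ ÷ 2x² = −8x⁴. Subtract (−8x⁴)·D = −16x⁶ − 48x⁵ − 40x⁴. Remainder: 8x⁵ + 36x⁴ + 62x³ + 58x² + 45x + 25.
Step 3: lead(8x⁵ + 36x⁴ + 62x³ + 58x² + 45x + 25) ÷ lead(D) = 8x⁵ ÷ 2x² = 4x³. Subtract (4x³)·D = 8x⁵ + 24x⁴ + 20x³. Remainder: 12x⁴ + 42x³ + 58x² + 45x + 25.
Step 4: lead(12x⁴ + 42x³ + 58x² + 45x + 25) ÷ lead(D) = 12x⁴ ÷ 2x² = 6x². Subtract (6x²)·D = 12x⁴ + 36x³ + 30x². Remainder: 6x³ + 28x² + 45x + 25.
Step 5: lead(6x³ + 28x² + 45x + 25) ÷ lead(D) = 6x³ ÷ 2x² = 3x. Subtract (3x)·D = 6x³ + 18x² + 15x. Remainder: 10x² + 30x + 25.
Step 6: lead(10x² + 30x + 25) ÷ lead(D) = 10x² ÷ 2x² = 5. Subtract (5)·D = 10x² + 30x + 25. Remainder: 0.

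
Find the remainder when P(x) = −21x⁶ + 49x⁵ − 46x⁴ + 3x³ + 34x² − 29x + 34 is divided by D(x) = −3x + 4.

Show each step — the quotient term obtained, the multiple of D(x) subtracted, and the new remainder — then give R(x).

Step 1: lead(−21x⁶ + 49x⁵ − 46x⁴ + 3x³ + 34x² − 29x + 34) ÷ lead(D) = −21x⁶ ÷ −3x = 7x⁵. Subtract (7x⁵)·D = −21x⁶ + 28x⁵. Remainder: 21x⁵ − 46x⁴ + 3x³ + 34x² − 29x + 34.
Step 2: lead(21x⁵ − 46x⁴ + 3x³ + 34x² − 29x + 34) ÷ lead(D) = 21x⁵ ÷ −3x = −7x⁴. Subtract (−7x⁴)·D = 21x⁵ − 28x⁴. Remainder: −18x⁴ + 3x³ + 34x² − 29x + 34.
Step 3: lead(−18x⁴ + 3x³ + 34x² − 29x + 34) ÷ lead(D) = −18x⁴ ÷ −3x = 6x³. Subtract (6x³)·D = −18x⁴ + 24x³. Remainder: −21x³ + 34x² − 29x + 34.
Step 4: lead(−21x³ + 34x² − 29x + 34) ÷ lead(D) = −21x³ ÷ −3x = 7x². Subtract (7x²)·D = −21x³ + 28x². Remainder: 6x² − 29x + 34.
Step 5: lead(6x² − 29x + 34) ÷ lead(D) = 6x² ÷ −3x = −2x. Subtract (−2x)·D = 6x² − 8x. Remainder: −21x + 34.
Step 6: lead(−21x + 34) ÷ lead(D) = −21x ÷ −3x = 7. Subtract (7)·D = −21x + 28. Remainder: 6.

R(x) = 6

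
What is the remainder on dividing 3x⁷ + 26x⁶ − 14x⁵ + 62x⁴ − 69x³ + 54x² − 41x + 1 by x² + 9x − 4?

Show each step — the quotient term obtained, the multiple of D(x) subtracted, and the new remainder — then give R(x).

R(x) = −7x − 7

Step 1: lead(3x⁷ + 26x⁶ − 14x⁵ + 62x⁴ − 69x³ + 54x² − 41x + 1) ÷ lead(D) = 3x⁷ ÷ x² = 3x⁵. Subtract (3x⁵)·D = 3x⁷ + 27x⁶ − 12x⁵. Remainder: −x⁶ − 2x⁵ + 62x⁴ − 69x³ + 54x² − 41x + 1.
Step 2: lead(−x⁶ − 2x⁵ + 62x⁴ − 69x³ + 54x² − 41x + 1) ÷ lead(D) = −x⁶ ÷ x² = −x⁴. Subtract (−x⁴)·D = −x⁶ − 9x⁵ + 4x⁴. Remainder: 7x⁵ + 58x⁴ − 69x³ + 54x² − 41x + 1.
Step 3: lead(7x⁵ + 58x⁴ − 69x³ + 54x² − 41x + 1) ÷ lead(D) = 7x⁵ ÷ x² = 7x³. Subtract (7x³)·D = 7x⁵ + 63x⁴ − 28x³. Remainder: −5x⁴ − 41x³ + 54x² − 41x + 1.
Step 4: lead(−5x⁴ − 41x³ + 54x² − 41x + 1) ÷ lead(D) = −5x⁴ ÷ x² = −5x². Subtract (−5x²)·D = −5x⁴ − 45x³ + 20x². Remainder: 4x³ + 34x² − 41x + 1.
Step 5: lead(4x³ + 34x² − 41x + 1) ÷ lead(D) = 4x³ ÷ x² = 4x. Subtract (4x)·D = 4x³ + 36x² − 16x. Remainder: −2x² − 25x + 1.
Step 6: lead(−2x² − 25x + 1) ÷ lead(D) = −2x² ÷ x² = −2. Subtract (−2)·D = −2x² − 18x + 8. Remainder: −7x − 7.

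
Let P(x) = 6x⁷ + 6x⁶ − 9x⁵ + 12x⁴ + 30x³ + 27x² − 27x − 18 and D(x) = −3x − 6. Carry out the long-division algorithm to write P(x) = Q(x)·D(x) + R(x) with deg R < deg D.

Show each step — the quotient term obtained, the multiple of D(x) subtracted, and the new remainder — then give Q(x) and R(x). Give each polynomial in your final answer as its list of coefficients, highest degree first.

Q = [-2, 2, -1, -2, -6, 3, 3]; R = [0]

Step 1: lead(6x⁷ + 6x⁶ − 9x⁵ + 12x⁴ + 30x³ + 27x² − 27x − 18) ÷ lead(D) = 6x⁷ ÷ −3x = −2x⁶. Subtract (−2x⁶)·D = 6x⁷ + 12x⁶. Remainder: −6x⁶ − 9x⁵ + 12x⁴ + 30x³ + 27x² − 27x − 18.
Step 2: lead(−6x⁶ − 9x⁵ + 12x⁴ + 30x³ + 27x² − 27x − 18) ÷ lead(D) = −6x⁶ ÷ −3x = 2x⁵. Subtract (2x⁵)·D = −6x⁶ − 12x⁵. Remainder: 3x⁵ + 12x⁴ + 30x³ + 27x² − 27x − 18.
Step 3: lead(3x⁵ + 12x⁴ + 30x³ + 27x² − 27x − 18) ÷ lead(D) = 3x⁵ ÷ −3x = −x⁴. Subtract (−x⁴)·D = 3x⁵ + 6x⁴. Remainder: 6x⁴ + 30x³ + 27x² − 27x − 18.
Step 4: lead(6x⁴ + 30x³ + 27x² − 27x − 18) ÷ lead(D) = 6x⁴ ÷ −3x = −2x³. Subtract (−2x³)·D = 6x⁴ + 12x³. Remainder: 18x³ + 27x² − 27x − 18.
Step 5: lead(18x³ + 27x² − 27x − 18) ÷ lead(D) = 18x³ ÷ −3x = −6x². Subtract (−6x²)·D = 18x³ + 36x². Remainder: −9x² − 27x − 18.
Step 6: lead(−9x² − 27x − 18) ÷ lead(D) = −9x² ÷ −3x = 3x. Subtract (3x)·D = −9x² − 18x. Remainder: −9x − 18.
Step 7: lead(−9x − 18) ÷ lead(D) = −9x ÷ −3x = 3. Subtract (3)·D = −9x − 18. Remainder: 0.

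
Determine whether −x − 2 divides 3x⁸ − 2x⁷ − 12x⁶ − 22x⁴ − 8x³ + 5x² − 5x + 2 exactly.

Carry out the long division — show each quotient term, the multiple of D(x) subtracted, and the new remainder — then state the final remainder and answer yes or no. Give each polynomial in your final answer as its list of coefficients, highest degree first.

Step 1: lead(3x⁸ − 2x⁷ − 12x⁶ − 22x⁴ − 8x³ + 5x² − 5x + 2) ÷ lead(D) = 3x⁸ ÷ −x = −3x⁷. Subtract (−3x⁷)·D = 3x⁸ + 6x⁷. Remainder: −8x⁷ − 12x⁶ − 22x⁴ − 8x³ + 5x² − 5x + 2.
Step 2: lead(−8x⁷ − 12x⁶ − 22x⁴ − 8x³ + 5x² − 5x + 2) ÷ lead(D) = −8x⁷ ÷ −x = 8x⁶. Subtract (8x⁶)·D = −8x⁷ − 16x⁶. Remainder: 4x⁶ − 22x⁴ − 8x³ + 5x² − 5x + 2.
Step 3: lead(4x⁶ − 22x⁴ − 8x³ + 5x² − 5x + 2) ÷ lead(D) = 4x⁶ ÷ −x = −4x⁵. Subtract (−4x⁵)·D = 4x⁶ + 8x⁵. Remainder: −8x⁵ − 22x⁴ − 8x³ + 5x² − 5x + 2.
Step 4: lead(−8x⁵ − 22x⁴ − 8x³ + 5x² − 5x + 2) ÷ lead(D) = −8x⁵ ÷ −x = 8x⁴. Subtract (8x⁴)·D = −8x⁵ − 16x⁴. Remainder: −6x⁴ − 8x³ + 5x² − 5x + 2.
Step 5: lead(−6x⁴ − 8x³ + 5x² − 5x + 2) ÷ lead(D) = −6x⁴ ÷ −x = 6x³. Subtract (6x³)·D = −6x⁴ − 12x³. Remainder: 4x³ + 5x² − 5x + 2.
Step 6: lead(4x³ + 5x² − 5x + 2) ÷ lead(D) = 4x³ ÷ −x = −4x². Subtract (−4x²)·D = 4x³ + 8x². Remainder: −3x² − 5x + 2.
Step 7: lead(−3x² − 5x + 2) ÷ lead(D) = −3x² ÷ −x = 3x. Subtract (3x)·D = −3x² − 6x. Remainder: x + 2.
Step 8: lead(x + 2) ÷ lead(D) = x ÷ −x = −1. Subtract (−1)·D = x + 2. Remainder: 0.

R = [0], so D(x) is a factor of P(x). yes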